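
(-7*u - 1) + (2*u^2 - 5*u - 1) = 2*u^2 - 12*u - 2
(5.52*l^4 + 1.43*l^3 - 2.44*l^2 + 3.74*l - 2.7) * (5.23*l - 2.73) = 28.8696*l^5 - 7.5907*l^4 - 16.6651*l^3 + 26.2214*l^2 - 24.3312*l + 7.371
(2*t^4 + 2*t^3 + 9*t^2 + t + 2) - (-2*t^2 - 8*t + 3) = 2*t^4 + 2*t^3 + 11*t^2 + 9*t - 1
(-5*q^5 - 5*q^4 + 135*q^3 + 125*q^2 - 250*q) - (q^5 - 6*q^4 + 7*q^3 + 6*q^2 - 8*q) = -6*q^5 + q^4 + 128*q^3 + 119*q^2 - 242*q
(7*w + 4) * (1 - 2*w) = -14*w^2 - w + 4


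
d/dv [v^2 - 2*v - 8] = 2*v - 2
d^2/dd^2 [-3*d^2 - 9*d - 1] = -6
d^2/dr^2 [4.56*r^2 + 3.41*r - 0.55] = 9.12000000000000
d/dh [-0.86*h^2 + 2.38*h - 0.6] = 2.38 - 1.72*h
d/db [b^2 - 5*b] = 2*b - 5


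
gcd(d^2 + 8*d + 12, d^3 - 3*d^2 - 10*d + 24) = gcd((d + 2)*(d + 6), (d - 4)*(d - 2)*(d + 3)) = 1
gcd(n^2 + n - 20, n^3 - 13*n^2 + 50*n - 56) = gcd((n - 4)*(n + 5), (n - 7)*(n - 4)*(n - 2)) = n - 4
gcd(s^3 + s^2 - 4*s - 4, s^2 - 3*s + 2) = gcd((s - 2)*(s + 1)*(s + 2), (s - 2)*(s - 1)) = s - 2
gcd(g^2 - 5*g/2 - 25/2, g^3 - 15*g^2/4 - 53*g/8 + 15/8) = g - 5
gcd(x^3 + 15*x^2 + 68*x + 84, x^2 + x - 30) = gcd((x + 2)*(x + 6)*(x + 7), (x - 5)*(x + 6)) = x + 6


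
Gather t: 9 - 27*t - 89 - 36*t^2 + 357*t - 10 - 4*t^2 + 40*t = -40*t^2 + 370*t - 90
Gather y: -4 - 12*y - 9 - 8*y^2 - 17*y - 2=-8*y^2 - 29*y - 15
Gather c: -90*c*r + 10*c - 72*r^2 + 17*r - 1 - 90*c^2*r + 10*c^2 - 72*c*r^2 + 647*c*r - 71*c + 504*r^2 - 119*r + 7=c^2*(10 - 90*r) + c*(-72*r^2 + 557*r - 61) + 432*r^2 - 102*r + 6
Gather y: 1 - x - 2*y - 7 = -x - 2*y - 6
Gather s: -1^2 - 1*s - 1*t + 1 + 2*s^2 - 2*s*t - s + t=2*s^2 + s*(-2*t - 2)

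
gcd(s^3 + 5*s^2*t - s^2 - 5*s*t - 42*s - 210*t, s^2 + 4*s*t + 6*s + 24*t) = s + 6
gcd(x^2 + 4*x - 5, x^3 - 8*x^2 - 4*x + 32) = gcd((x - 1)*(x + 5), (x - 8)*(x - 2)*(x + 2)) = 1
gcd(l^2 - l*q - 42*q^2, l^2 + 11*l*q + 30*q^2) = l + 6*q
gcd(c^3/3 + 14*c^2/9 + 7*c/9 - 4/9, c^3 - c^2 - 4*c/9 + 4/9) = 1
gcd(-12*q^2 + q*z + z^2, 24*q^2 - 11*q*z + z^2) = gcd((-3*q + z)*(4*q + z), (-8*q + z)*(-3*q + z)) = -3*q + z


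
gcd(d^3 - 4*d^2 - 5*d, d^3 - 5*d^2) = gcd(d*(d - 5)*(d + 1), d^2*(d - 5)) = d^2 - 5*d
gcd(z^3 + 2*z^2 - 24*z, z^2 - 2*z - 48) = z + 6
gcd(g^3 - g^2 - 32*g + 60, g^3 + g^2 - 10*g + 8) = g - 2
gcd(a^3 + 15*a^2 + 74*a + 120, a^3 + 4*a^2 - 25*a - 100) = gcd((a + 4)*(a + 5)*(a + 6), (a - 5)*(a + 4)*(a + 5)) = a^2 + 9*a + 20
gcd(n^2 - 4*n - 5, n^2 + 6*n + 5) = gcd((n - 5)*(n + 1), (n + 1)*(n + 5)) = n + 1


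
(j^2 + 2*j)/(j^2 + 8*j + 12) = j/(j + 6)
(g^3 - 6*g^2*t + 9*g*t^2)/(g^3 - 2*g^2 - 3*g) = (-g^2 + 6*g*t - 9*t^2)/(-g^2 + 2*g + 3)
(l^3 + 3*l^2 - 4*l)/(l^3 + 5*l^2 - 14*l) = (l^2 + 3*l - 4)/(l^2 + 5*l - 14)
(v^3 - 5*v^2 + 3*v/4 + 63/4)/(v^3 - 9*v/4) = (2*v^2 - 13*v + 21)/(v*(2*v - 3))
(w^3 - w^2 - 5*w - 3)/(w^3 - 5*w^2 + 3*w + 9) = (w + 1)/(w - 3)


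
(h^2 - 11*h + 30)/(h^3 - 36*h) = (h - 5)/(h*(h + 6))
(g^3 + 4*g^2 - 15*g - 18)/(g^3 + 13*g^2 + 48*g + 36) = (g - 3)/(g + 6)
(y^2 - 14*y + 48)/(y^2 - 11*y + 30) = (y - 8)/(y - 5)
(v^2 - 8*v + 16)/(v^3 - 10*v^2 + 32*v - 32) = 1/(v - 2)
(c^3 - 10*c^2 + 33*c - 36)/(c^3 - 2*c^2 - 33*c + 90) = (c^2 - 7*c + 12)/(c^2 + c - 30)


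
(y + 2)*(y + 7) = y^2 + 9*y + 14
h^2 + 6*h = h*(h + 6)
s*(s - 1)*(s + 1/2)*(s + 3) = s^4 + 5*s^3/2 - 2*s^2 - 3*s/2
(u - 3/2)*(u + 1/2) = u^2 - u - 3/4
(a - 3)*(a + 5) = a^2 + 2*a - 15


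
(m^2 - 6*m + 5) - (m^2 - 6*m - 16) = 21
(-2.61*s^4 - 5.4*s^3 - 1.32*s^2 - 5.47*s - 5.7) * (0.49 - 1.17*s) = 3.0537*s^5 + 5.0391*s^4 - 1.1016*s^3 + 5.7531*s^2 + 3.9887*s - 2.793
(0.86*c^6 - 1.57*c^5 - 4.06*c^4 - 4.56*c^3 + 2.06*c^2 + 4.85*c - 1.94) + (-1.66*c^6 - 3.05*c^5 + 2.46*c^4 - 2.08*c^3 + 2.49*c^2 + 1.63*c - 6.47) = -0.8*c^6 - 4.62*c^5 - 1.6*c^4 - 6.64*c^3 + 4.55*c^2 + 6.48*c - 8.41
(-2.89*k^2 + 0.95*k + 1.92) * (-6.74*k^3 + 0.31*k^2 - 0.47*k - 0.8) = 19.4786*k^5 - 7.2989*k^4 - 11.288*k^3 + 2.4607*k^2 - 1.6624*k - 1.536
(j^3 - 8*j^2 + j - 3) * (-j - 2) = -j^4 + 6*j^3 + 15*j^2 + j + 6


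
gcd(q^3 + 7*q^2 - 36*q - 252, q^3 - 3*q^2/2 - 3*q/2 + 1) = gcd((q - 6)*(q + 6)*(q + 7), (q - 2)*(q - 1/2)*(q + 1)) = 1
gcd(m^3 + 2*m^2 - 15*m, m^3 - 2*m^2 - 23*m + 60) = m^2 + 2*m - 15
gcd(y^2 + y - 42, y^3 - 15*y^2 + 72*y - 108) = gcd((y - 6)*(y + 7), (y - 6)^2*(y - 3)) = y - 6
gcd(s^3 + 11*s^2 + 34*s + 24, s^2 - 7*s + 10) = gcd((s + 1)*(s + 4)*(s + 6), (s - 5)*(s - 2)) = 1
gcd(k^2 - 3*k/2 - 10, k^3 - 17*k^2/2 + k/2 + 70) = k^2 - 3*k/2 - 10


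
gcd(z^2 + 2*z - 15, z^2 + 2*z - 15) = z^2 + 2*z - 15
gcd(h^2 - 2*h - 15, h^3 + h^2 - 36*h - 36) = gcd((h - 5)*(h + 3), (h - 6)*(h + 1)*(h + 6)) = 1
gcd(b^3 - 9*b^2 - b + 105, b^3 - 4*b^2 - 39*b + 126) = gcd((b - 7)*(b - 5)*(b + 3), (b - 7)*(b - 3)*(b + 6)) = b - 7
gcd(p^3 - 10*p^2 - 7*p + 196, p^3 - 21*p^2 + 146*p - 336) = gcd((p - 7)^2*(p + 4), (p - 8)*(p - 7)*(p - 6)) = p - 7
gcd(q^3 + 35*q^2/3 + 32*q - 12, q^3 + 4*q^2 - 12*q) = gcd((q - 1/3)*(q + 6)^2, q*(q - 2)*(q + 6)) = q + 6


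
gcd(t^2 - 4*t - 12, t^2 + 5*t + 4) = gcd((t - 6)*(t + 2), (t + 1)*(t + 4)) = 1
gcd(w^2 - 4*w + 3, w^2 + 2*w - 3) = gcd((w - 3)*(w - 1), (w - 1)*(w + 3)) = w - 1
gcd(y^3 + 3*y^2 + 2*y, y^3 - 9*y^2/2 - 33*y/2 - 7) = y + 2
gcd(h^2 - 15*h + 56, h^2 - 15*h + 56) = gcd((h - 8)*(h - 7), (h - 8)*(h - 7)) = h^2 - 15*h + 56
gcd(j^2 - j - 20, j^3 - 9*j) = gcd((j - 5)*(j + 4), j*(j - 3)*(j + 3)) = 1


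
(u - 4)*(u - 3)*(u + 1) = u^3 - 6*u^2 + 5*u + 12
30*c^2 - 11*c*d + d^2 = (-6*c + d)*(-5*c + d)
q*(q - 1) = q^2 - q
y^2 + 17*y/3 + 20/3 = (y + 5/3)*(y + 4)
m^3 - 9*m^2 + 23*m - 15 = (m - 5)*(m - 3)*(m - 1)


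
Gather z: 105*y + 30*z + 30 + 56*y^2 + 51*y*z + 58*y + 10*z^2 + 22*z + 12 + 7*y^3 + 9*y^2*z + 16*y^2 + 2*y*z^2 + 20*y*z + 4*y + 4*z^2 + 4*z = 7*y^3 + 72*y^2 + 167*y + z^2*(2*y + 14) + z*(9*y^2 + 71*y + 56) + 42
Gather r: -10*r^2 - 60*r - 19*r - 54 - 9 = -10*r^2 - 79*r - 63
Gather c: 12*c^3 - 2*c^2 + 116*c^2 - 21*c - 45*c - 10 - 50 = 12*c^3 + 114*c^2 - 66*c - 60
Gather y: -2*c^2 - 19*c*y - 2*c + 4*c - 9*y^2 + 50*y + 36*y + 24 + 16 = -2*c^2 + 2*c - 9*y^2 + y*(86 - 19*c) + 40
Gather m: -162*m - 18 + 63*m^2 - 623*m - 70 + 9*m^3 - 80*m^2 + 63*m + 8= 9*m^3 - 17*m^2 - 722*m - 80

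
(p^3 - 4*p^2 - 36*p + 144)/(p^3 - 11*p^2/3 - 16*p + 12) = 3*(p^2 + 2*p - 24)/(3*p^2 + 7*p - 6)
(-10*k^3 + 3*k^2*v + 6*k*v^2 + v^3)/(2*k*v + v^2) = -5*k^2/v + 4*k + v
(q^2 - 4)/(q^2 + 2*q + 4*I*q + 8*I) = (q - 2)/(q + 4*I)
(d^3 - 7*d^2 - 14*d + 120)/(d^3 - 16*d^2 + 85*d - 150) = (d + 4)/(d - 5)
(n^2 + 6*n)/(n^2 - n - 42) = n/(n - 7)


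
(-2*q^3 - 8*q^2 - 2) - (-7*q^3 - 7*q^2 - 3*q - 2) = 5*q^3 - q^2 + 3*q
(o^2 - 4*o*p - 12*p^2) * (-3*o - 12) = -3*o^3 + 12*o^2*p - 12*o^2 + 36*o*p^2 + 48*o*p + 144*p^2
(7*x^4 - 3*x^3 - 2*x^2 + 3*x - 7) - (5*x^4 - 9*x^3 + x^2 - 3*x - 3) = 2*x^4 + 6*x^3 - 3*x^2 + 6*x - 4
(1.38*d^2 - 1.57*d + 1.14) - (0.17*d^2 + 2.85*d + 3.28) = 1.21*d^2 - 4.42*d - 2.14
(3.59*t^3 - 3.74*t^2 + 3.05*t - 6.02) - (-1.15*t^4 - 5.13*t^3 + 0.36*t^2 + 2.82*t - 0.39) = 1.15*t^4 + 8.72*t^3 - 4.1*t^2 + 0.23*t - 5.63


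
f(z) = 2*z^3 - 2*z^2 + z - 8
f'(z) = 6*z^2 - 4*z + 1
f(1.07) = -6.77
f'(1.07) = 3.59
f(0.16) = -7.88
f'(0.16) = 0.51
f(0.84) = -7.39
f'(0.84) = 1.87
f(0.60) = -7.69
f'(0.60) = 0.76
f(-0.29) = -8.51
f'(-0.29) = 2.66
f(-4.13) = -187.13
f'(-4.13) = 119.86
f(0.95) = -7.14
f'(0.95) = 2.62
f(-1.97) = -33.02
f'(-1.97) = 32.17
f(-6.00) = -518.00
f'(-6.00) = 241.00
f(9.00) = 1297.00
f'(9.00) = 451.00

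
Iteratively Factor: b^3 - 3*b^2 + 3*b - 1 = (b - 1)*(b^2 - 2*b + 1) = (b - 1)^2*(b - 1)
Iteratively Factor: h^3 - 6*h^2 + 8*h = (h - 2)*(h^2 - 4*h) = (h - 4)*(h - 2)*(h)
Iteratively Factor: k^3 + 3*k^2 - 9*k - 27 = (k + 3)*(k^2 - 9) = (k + 3)^2*(k - 3)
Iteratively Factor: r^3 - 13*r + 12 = (r - 1)*(r^2 + r - 12) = (r - 1)*(r + 4)*(r - 3)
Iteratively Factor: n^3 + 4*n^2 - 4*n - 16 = (n - 2)*(n^2 + 6*n + 8) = (n - 2)*(n + 4)*(n + 2)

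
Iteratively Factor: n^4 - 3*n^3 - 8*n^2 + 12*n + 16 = (n + 1)*(n^3 - 4*n^2 - 4*n + 16) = (n - 2)*(n + 1)*(n^2 - 2*n - 8) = (n - 4)*(n - 2)*(n + 1)*(n + 2)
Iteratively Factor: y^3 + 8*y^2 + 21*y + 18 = (y + 2)*(y^2 + 6*y + 9) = (y + 2)*(y + 3)*(y + 3)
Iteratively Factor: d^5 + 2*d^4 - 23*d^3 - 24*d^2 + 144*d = (d + 4)*(d^4 - 2*d^3 - 15*d^2 + 36*d) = d*(d + 4)*(d^3 - 2*d^2 - 15*d + 36) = d*(d - 3)*(d + 4)*(d^2 + d - 12) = d*(d - 3)*(d + 4)^2*(d - 3)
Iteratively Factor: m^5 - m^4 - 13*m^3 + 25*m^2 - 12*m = (m - 1)*(m^4 - 13*m^2 + 12*m) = (m - 1)*(m + 4)*(m^3 - 4*m^2 + 3*m) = m*(m - 1)*(m + 4)*(m^2 - 4*m + 3) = m*(m - 1)^2*(m + 4)*(m - 3)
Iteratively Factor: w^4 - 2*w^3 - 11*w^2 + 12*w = (w)*(w^3 - 2*w^2 - 11*w + 12) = w*(w - 1)*(w^2 - w - 12) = w*(w - 1)*(w + 3)*(w - 4)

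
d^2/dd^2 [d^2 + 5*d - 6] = 2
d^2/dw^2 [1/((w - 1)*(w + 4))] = 2*((w - 1)^2 + (w - 1)*(w + 4) + (w + 4)^2)/((w - 1)^3*(w + 4)^3)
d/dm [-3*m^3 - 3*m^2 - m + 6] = -9*m^2 - 6*m - 1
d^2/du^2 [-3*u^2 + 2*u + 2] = -6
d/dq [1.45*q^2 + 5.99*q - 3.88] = 2.9*q + 5.99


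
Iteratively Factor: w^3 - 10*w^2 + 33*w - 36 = (w - 3)*(w^2 - 7*w + 12) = (w - 3)^2*(w - 4)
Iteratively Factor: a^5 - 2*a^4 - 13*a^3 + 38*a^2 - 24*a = (a)*(a^4 - 2*a^3 - 13*a^2 + 38*a - 24) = a*(a - 1)*(a^3 - a^2 - 14*a + 24) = a*(a - 1)*(a + 4)*(a^2 - 5*a + 6) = a*(a - 2)*(a - 1)*(a + 4)*(a - 3)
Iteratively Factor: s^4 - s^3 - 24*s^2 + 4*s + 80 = (s - 2)*(s^3 + s^2 - 22*s - 40) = (s - 5)*(s - 2)*(s^2 + 6*s + 8) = (s - 5)*(s - 2)*(s + 2)*(s + 4)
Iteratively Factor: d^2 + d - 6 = (d + 3)*(d - 2)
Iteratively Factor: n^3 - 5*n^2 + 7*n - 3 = (n - 1)*(n^2 - 4*n + 3) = (n - 1)^2*(n - 3)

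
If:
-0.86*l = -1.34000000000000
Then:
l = 1.56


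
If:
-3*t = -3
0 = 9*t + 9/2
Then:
No Solution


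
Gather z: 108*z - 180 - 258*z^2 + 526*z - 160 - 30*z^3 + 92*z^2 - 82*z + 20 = -30*z^3 - 166*z^2 + 552*z - 320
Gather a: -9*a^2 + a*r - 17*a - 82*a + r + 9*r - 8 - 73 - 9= -9*a^2 + a*(r - 99) + 10*r - 90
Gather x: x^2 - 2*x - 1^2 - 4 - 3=x^2 - 2*x - 8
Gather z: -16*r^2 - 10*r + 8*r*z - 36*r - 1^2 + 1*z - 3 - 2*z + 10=-16*r^2 - 46*r + z*(8*r - 1) + 6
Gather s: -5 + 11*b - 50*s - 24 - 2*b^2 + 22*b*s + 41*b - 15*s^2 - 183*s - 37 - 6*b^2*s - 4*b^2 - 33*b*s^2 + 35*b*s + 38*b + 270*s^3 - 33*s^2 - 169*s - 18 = -6*b^2 + 90*b + 270*s^3 + s^2*(-33*b - 48) + s*(-6*b^2 + 57*b - 402) - 84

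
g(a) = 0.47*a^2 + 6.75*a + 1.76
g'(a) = 0.94*a + 6.75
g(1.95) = 16.71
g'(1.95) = 8.58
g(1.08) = 9.60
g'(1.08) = 7.77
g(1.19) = 10.46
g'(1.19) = 7.87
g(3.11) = 27.30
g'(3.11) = 9.67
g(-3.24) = -15.18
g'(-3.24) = 3.70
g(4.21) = 38.51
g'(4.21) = 10.71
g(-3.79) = -17.07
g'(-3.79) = 3.19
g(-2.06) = -10.15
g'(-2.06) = 4.81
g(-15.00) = 6.26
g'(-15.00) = -7.35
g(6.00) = 59.18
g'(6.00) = 12.39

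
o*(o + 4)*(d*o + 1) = d*o^3 + 4*d*o^2 + o^2 + 4*o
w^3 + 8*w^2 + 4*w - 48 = (w - 2)*(w + 4)*(w + 6)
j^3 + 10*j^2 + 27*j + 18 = (j + 1)*(j + 3)*(j + 6)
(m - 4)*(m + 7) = m^2 + 3*m - 28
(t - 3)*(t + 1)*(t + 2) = t^3 - 7*t - 6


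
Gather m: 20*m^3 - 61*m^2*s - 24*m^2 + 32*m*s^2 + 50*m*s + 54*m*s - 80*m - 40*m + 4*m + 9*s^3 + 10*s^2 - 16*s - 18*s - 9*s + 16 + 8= 20*m^3 + m^2*(-61*s - 24) + m*(32*s^2 + 104*s - 116) + 9*s^3 + 10*s^2 - 43*s + 24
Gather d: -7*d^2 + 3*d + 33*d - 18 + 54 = -7*d^2 + 36*d + 36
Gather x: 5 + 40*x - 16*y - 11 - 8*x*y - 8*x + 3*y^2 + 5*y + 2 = x*(32 - 8*y) + 3*y^2 - 11*y - 4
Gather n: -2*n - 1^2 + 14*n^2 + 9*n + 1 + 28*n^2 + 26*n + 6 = 42*n^2 + 33*n + 6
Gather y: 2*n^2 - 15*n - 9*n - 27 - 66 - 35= 2*n^2 - 24*n - 128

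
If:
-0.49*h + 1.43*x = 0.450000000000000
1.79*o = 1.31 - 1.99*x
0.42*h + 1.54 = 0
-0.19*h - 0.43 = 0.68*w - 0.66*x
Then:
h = -3.67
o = 1.78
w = -0.52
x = -0.94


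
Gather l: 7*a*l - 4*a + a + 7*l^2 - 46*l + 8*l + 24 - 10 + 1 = -3*a + 7*l^2 + l*(7*a - 38) + 15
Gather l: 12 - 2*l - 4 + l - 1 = 7 - l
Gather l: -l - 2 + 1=-l - 1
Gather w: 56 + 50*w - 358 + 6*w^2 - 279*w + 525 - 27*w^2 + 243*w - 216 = -21*w^2 + 14*w + 7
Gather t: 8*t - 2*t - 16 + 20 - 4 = 6*t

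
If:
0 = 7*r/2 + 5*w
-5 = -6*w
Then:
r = -25/21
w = 5/6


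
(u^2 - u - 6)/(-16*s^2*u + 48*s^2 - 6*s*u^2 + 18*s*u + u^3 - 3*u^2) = (-u - 2)/(16*s^2 + 6*s*u - u^2)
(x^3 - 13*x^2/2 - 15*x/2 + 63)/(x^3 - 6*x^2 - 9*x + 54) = (x - 7/2)/(x - 3)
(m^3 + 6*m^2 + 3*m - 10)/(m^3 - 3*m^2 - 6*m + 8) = (m + 5)/(m - 4)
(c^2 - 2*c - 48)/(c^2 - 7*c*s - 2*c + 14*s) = (c^2 - 2*c - 48)/(c^2 - 7*c*s - 2*c + 14*s)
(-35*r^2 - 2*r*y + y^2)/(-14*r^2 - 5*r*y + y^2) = (5*r + y)/(2*r + y)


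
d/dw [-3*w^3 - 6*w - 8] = -9*w^2 - 6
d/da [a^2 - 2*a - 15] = 2*a - 2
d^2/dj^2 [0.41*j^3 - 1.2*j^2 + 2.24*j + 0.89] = 2.46*j - 2.4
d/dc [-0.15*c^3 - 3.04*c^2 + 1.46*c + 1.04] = -0.45*c^2 - 6.08*c + 1.46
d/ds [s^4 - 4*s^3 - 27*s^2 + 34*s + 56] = 4*s^3 - 12*s^2 - 54*s + 34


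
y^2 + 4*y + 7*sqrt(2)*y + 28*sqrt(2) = (y + 4)*(y + 7*sqrt(2))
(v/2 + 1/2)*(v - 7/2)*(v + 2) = v^3/2 - v^2/4 - 17*v/4 - 7/2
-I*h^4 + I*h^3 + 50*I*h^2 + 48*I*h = h*(h - 8)*(h + 6)*(-I*h - I)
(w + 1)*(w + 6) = w^2 + 7*w + 6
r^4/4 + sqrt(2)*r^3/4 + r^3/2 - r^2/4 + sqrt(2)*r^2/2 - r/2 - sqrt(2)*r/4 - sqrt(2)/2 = (r/2 + 1/2)*(r/2 + 1)*(r - 1)*(r + sqrt(2))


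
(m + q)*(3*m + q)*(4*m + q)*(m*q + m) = 12*m^4*q + 12*m^4 + 19*m^3*q^2 + 19*m^3*q + 8*m^2*q^3 + 8*m^2*q^2 + m*q^4 + m*q^3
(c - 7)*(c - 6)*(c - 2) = c^3 - 15*c^2 + 68*c - 84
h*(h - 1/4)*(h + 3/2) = h^3 + 5*h^2/4 - 3*h/8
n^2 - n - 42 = (n - 7)*(n + 6)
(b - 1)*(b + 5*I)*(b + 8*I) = b^3 - b^2 + 13*I*b^2 - 40*b - 13*I*b + 40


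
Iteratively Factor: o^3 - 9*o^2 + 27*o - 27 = (o - 3)*(o^2 - 6*o + 9) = (o - 3)^2*(o - 3)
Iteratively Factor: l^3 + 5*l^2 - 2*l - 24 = (l - 2)*(l^2 + 7*l + 12) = (l - 2)*(l + 3)*(l + 4)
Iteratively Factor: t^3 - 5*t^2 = (t)*(t^2 - 5*t) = t^2*(t - 5)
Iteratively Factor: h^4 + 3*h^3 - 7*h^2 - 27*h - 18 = (h + 2)*(h^3 + h^2 - 9*h - 9) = (h + 2)*(h + 3)*(h^2 - 2*h - 3) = (h + 1)*(h + 2)*(h + 3)*(h - 3)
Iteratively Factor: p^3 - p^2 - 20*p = (p + 4)*(p^2 - 5*p) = p*(p + 4)*(p - 5)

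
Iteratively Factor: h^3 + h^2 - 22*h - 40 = (h - 5)*(h^2 + 6*h + 8) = (h - 5)*(h + 2)*(h + 4)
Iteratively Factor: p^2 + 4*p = (p + 4)*(p)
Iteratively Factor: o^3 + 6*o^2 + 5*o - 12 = (o - 1)*(o^2 + 7*o + 12) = (o - 1)*(o + 3)*(o + 4)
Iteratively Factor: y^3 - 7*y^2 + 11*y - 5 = (y - 5)*(y^2 - 2*y + 1) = (y - 5)*(y - 1)*(y - 1)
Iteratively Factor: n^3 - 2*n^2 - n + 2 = (n - 2)*(n^2 - 1) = (n - 2)*(n + 1)*(n - 1)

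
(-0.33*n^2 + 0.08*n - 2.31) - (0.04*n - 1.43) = -0.33*n^2 + 0.04*n - 0.88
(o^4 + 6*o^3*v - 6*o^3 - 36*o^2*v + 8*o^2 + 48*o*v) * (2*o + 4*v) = 2*o^5 + 16*o^4*v - 12*o^4 + 24*o^3*v^2 - 96*o^3*v + 16*o^3 - 144*o^2*v^2 + 128*o^2*v + 192*o*v^2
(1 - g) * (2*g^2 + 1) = -2*g^3 + 2*g^2 - g + 1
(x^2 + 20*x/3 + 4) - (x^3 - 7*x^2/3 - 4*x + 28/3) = -x^3 + 10*x^2/3 + 32*x/3 - 16/3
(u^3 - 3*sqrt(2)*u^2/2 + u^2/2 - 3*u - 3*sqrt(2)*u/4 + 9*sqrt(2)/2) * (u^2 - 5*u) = u^5 - 9*u^4/2 - 3*sqrt(2)*u^4/2 - 11*u^3/2 + 27*sqrt(2)*u^3/4 + 33*sqrt(2)*u^2/4 + 15*u^2 - 45*sqrt(2)*u/2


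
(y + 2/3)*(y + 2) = y^2 + 8*y/3 + 4/3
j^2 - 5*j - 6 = (j - 6)*(j + 1)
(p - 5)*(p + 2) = p^2 - 3*p - 10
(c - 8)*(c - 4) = c^2 - 12*c + 32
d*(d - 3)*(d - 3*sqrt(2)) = d^3 - 3*sqrt(2)*d^2 - 3*d^2 + 9*sqrt(2)*d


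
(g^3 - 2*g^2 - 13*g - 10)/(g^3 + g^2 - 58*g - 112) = (g^2 - 4*g - 5)/(g^2 - g - 56)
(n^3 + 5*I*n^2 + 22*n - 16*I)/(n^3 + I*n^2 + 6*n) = (n^2 + 7*I*n + 8)/(n*(n + 3*I))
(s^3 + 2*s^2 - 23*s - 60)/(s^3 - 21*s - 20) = (s + 3)/(s + 1)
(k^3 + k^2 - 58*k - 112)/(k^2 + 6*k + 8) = (k^2 - k - 56)/(k + 4)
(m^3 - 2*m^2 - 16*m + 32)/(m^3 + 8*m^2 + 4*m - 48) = (m - 4)/(m + 6)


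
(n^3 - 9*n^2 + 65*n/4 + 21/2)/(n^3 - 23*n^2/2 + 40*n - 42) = (n + 1/2)/(n - 2)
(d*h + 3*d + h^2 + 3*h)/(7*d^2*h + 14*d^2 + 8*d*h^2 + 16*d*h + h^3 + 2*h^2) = (h + 3)/(7*d*h + 14*d + h^2 + 2*h)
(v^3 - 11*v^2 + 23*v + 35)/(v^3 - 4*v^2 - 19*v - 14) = (v - 5)/(v + 2)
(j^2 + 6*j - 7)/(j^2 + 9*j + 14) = (j - 1)/(j + 2)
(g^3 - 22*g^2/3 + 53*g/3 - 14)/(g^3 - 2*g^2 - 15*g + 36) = (g^2 - 13*g/3 + 14/3)/(g^2 + g - 12)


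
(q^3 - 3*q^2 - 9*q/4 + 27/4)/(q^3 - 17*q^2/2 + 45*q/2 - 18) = (q + 3/2)/(q - 4)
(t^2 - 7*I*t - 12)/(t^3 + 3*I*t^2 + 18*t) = (t - 4*I)/(t*(t + 6*I))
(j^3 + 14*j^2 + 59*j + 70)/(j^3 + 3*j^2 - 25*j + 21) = (j^2 + 7*j + 10)/(j^2 - 4*j + 3)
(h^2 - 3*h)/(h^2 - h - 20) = h*(3 - h)/(-h^2 + h + 20)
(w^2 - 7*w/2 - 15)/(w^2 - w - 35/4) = 2*(w - 6)/(2*w - 7)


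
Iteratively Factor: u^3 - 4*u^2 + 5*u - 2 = (u - 1)*(u^2 - 3*u + 2) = (u - 2)*(u - 1)*(u - 1)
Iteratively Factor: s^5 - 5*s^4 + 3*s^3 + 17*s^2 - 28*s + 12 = (s - 3)*(s^4 - 2*s^3 - 3*s^2 + 8*s - 4) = (s - 3)*(s - 1)*(s^3 - s^2 - 4*s + 4) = (s - 3)*(s - 2)*(s - 1)*(s^2 + s - 2) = (s - 3)*(s - 2)*(s - 1)^2*(s + 2)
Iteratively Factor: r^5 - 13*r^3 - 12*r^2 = (r + 3)*(r^4 - 3*r^3 - 4*r^2) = r*(r + 3)*(r^3 - 3*r^2 - 4*r) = r*(r - 4)*(r + 3)*(r^2 + r) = r*(r - 4)*(r + 1)*(r + 3)*(r)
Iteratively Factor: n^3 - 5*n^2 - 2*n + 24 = (n - 3)*(n^2 - 2*n - 8) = (n - 3)*(n + 2)*(n - 4)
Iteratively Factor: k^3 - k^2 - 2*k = (k)*(k^2 - k - 2) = k*(k - 2)*(k + 1)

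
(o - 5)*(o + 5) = o^2 - 25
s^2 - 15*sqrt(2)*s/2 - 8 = (s - 8*sqrt(2))*(s + sqrt(2)/2)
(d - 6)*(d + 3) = d^2 - 3*d - 18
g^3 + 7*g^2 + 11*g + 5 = (g + 1)^2*(g + 5)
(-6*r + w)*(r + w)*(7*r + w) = -42*r^3 - 41*r^2*w + 2*r*w^2 + w^3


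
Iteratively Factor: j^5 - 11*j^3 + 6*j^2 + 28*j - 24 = (j - 2)*(j^4 + 2*j^3 - 7*j^2 - 8*j + 12) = (j - 2)*(j + 3)*(j^3 - j^2 - 4*j + 4) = (j - 2)*(j + 2)*(j + 3)*(j^2 - 3*j + 2) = (j - 2)^2*(j + 2)*(j + 3)*(j - 1)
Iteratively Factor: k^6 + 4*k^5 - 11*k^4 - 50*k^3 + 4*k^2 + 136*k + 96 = (k + 1)*(k^5 + 3*k^4 - 14*k^3 - 36*k^2 + 40*k + 96) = (k - 2)*(k + 1)*(k^4 + 5*k^3 - 4*k^2 - 44*k - 48) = (k - 3)*(k - 2)*(k + 1)*(k^3 + 8*k^2 + 20*k + 16) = (k - 3)*(k - 2)*(k + 1)*(k + 2)*(k^2 + 6*k + 8) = (k - 3)*(k - 2)*(k + 1)*(k + 2)^2*(k + 4)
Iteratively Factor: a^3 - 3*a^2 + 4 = (a - 2)*(a^2 - a - 2) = (a - 2)^2*(a + 1)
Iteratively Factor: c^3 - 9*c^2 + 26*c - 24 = (c - 4)*(c^2 - 5*c + 6) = (c - 4)*(c - 3)*(c - 2)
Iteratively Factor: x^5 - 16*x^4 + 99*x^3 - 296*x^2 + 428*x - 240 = (x - 3)*(x^4 - 13*x^3 + 60*x^2 - 116*x + 80) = (x - 5)*(x - 3)*(x^3 - 8*x^2 + 20*x - 16) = (x - 5)*(x - 3)*(x - 2)*(x^2 - 6*x + 8) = (x - 5)*(x - 4)*(x - 3)*(x - 2)*(x - 2)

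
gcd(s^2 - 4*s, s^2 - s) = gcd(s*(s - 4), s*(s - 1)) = s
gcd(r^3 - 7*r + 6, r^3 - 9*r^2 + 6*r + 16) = r - 2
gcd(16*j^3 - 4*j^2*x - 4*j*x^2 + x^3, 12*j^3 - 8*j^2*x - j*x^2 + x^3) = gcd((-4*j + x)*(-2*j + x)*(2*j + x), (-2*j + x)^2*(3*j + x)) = -2*j + x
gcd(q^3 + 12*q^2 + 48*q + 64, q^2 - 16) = q + 4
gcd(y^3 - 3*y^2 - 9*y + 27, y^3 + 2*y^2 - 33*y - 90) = y + 3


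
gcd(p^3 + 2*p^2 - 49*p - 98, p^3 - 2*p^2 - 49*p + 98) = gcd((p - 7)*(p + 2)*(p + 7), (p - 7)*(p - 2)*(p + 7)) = p^2 - 49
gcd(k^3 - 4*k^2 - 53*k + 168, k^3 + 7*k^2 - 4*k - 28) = k + 7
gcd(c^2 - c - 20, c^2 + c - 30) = c - 5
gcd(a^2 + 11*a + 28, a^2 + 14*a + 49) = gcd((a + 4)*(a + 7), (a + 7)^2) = a + 7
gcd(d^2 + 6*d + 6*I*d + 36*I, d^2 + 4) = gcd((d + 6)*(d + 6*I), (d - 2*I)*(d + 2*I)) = 1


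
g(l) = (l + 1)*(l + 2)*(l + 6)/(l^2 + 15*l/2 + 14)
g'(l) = (-2*l - 15/2)*(l + 1)*(l + 2)*(l + 6)/(l^2 + 15*l/2 + 14)^2 + (l + 1)*(l + 2)/(l^2 + 15*l/2 + 14) + (l + 1)*(l + 6)/(l^2 + 15*l/2 + 14) + (l + 2)*(l + 6)/(l^2 + 15*l/2 + 14)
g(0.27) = 1.12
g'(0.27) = 1.00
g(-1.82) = -0.17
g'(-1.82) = -0.59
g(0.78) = 1.64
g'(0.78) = 1.03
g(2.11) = 3.02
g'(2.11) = 1.05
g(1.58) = 2.47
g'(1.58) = 1.04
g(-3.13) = 21.46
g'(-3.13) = -104.25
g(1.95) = 2.86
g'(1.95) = 1.05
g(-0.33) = 0.55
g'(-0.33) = 0.92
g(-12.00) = -9.71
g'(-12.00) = 1.12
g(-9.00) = -6.11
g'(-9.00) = 1.34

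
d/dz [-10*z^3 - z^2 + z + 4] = -30*z^2 - 2*z + 1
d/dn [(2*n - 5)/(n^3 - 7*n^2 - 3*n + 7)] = (-4*n^3 + 29*n^2 - 70*n - 1)/(n^6 - 14*n^5 + 43*n^4 + 56*n^3 - 89*n^2 - 42*n + 49)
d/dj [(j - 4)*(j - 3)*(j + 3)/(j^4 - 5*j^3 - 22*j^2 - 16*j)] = (-j^6 + 8*j^5 - 15*j^4 - 266*j^3 + 406*j^2 + 1584*j + 576)/(j^2*(j^6 - 10*j^5 - 19*j^4 + 188*j^3 + 644*j^2 + 704*j + 256))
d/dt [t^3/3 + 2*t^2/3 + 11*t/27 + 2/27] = t^2 + 4*t/3 + 11/27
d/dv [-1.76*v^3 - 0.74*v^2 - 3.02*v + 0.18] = -5.28*v^2 - 1.48*v - 3.02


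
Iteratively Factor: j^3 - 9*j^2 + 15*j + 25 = (j - 5)*(j^2 - 4*j - 5) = (j - 5)*(j + 1)*(j - 5)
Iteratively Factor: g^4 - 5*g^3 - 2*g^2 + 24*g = (g - 4)*(g^3 - g^2 - 6*g) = (g - 4)*(g + 2)*(g^2 - 3*g) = g*(g - 4)*(g + 2)*(g - 3)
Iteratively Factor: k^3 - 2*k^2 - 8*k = (k - 4)*(k^2 + 2*k) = (k - 4)*(k + 2)*(k)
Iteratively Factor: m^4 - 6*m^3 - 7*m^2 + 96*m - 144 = (m - 3)*(m^3 - 3*m^2 - 16*m + 48) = (m - 3)*(m + 4)*(m^2 - 7*m + 12) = (m - 4)*(m - 3)*(m + 4)*(m - 3)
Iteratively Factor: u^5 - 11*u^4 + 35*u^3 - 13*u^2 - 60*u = (u + 1)*(u^4 - 12*u^3 + 47*u^2 - 60*u) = (u - 3)*(u + 1)*(u^3 - 9*u^2 + 20*u) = (u - 5)*(u - 3)*(u + 1)*(u^2 - 4*u) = u*(u - 5)*(u - 3)*(u + 1)*(u - 4)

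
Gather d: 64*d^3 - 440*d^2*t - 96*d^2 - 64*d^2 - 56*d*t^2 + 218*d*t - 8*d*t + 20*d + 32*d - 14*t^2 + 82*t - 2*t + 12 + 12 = 64*d^3 + d^2*(-440*t - 160) + d*(-56*t^2 + 210*t + 52) - 14*t^2 + 80*t + 24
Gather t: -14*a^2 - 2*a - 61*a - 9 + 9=-14*a^2 - 63*a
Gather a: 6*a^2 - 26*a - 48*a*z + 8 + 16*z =6*a^2 + a*(-48*z - 26) + 16*z + 8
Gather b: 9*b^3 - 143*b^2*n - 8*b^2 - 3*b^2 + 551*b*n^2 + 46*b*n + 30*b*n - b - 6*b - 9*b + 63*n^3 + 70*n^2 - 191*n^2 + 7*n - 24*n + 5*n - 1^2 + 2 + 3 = 9*b^3 + b^2*(-143*n - 11) + b*(551*n^2 + 76*n - 16) + 63*n^3 - 121*n^2 - 12*n + 4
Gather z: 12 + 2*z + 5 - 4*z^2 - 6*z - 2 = -4*z^2 - 4*z + 15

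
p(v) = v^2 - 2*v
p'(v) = 2*v - 2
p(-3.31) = 17.58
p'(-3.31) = -8.62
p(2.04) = 0.08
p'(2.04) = 2.08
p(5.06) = 15.48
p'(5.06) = 8.12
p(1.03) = -1.00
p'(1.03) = 0.06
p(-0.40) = 0.96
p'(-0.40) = -2.80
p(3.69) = 6.24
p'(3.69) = 5.38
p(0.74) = -0.93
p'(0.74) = -0.52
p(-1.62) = 5.86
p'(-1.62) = -5.24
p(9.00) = 63.00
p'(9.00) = 16.00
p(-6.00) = 48.00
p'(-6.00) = -14.00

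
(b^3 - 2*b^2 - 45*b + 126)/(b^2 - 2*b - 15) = (-b^3 + 2*b^2 + 45*b - 126)/(-b^2 + 2*b + 15)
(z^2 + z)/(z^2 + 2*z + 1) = z/(z + 1)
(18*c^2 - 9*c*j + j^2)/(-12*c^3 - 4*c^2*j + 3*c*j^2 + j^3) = (-18*c^2 + 9*c*j - j^2)/(12*c^3 + 4*c^2*j - 3*c*j^2 - j^3)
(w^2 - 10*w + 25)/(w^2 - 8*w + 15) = (w - 5)/(w - 3)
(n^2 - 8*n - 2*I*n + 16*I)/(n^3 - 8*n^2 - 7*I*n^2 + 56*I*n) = (n - 2*I)/(n*(n - 7*I))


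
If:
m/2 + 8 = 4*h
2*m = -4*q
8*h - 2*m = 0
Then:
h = 4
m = 16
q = -8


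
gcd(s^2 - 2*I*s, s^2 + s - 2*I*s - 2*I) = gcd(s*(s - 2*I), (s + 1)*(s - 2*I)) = s - 2*I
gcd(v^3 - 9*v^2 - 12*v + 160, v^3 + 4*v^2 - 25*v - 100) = v^2 - v - 20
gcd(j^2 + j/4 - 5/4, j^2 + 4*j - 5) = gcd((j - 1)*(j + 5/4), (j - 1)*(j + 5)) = j - 1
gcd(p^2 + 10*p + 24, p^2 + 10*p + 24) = p^2 + 10*p + 24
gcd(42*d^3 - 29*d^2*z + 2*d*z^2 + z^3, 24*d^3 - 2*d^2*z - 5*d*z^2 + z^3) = -3*d + z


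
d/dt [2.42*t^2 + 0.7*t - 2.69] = 4.84*t + 0.7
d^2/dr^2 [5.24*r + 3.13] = 0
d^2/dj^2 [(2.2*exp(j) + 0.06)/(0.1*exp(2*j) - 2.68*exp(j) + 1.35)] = (0.022*exp(4*j) + 0.592*exp(3*j) - 1.83024*exp(2*j) + 8.358144*exp(j) + 4.22658)*exp(j)/(0.001*exp(6*j) - 0.0804*exp(5*j) + 2.19522*exp(4*j) - 21.419632*exp(3*j) + 29.63547*exp(2*j) - 14.6529*exp(j) + 2.460375)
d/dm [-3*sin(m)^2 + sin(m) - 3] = (1 - 6*sin(m))*cos(m)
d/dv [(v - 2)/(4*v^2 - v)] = 2*(-2*v^2 + 8*v - 1)/(v^2*(16*v^2 - 8*v + 1))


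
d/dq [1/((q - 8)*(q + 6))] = 2*(1 - q)/(q^4 - 4*q^3 - 92*q^2 + 192*q + 2304)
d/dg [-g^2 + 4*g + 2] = 4 - 2*g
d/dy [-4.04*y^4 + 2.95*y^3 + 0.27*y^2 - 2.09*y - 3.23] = -16.16*y^3 + 8.85*y^2 + 0.54*y - 2.09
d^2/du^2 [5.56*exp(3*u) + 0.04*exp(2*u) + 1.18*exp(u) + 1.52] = (50.04*exp(2*u) + 0.16*exp(u) + 1.18)*exp(u)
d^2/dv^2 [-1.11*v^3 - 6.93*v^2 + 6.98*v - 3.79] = -6.66*v - 13.86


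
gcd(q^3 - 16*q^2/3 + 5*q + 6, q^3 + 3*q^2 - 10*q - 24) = q - 3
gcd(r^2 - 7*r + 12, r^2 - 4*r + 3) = r - 3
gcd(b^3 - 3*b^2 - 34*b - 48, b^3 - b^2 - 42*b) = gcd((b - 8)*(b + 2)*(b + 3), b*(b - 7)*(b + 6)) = 1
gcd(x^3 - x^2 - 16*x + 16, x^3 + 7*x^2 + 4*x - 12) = x - 1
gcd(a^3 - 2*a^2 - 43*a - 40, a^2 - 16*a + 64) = a - 8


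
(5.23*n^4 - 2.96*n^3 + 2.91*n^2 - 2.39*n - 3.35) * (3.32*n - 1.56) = 17.3636*n^5 - 17.986*n^4 + 14.2788*n^3 - 12.4744*n^2 - 7.3936*n + 5.226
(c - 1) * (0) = 0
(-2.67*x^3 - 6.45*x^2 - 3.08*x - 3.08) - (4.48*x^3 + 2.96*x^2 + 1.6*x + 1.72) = -7.15*x^3 - 9.41*x^2 - 4.68*x - 4.8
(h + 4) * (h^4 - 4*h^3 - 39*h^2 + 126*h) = h^5 - 55*h^3 - 30*h^2 + 504*h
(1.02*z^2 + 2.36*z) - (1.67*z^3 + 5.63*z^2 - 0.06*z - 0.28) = -1.67*z^3 - 4.61*z^2 + 2.42*z + 0.28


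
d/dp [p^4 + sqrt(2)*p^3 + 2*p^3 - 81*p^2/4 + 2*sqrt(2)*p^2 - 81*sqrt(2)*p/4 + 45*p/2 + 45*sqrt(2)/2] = 4*p^3 + 3*sqrt(2)*p^2 + 6*p^2 - 81*p/2 + 4*sqrt(2)*p - 81*sqrt(2)/4 + 45/2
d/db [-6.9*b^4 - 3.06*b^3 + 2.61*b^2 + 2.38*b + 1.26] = -27.6*b^3 - 9.18*b^2 + 5.22*b + 2.38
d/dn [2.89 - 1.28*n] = -1.28000000000000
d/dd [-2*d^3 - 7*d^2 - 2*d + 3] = -6*d^2 - 14*d - 2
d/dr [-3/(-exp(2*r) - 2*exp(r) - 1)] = -6*(exp(r) + 1)*exp(r)/(exp(2*r) + 2*exp(r) + 1)^2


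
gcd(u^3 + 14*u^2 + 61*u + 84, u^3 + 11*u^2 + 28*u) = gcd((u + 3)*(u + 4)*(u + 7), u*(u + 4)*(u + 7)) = u^2 + 11*u + 28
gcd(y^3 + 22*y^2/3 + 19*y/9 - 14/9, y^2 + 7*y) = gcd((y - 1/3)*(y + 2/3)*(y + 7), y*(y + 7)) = y + 7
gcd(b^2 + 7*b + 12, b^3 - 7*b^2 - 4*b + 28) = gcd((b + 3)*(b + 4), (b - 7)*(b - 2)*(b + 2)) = 1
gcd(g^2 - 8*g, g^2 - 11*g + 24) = g - 8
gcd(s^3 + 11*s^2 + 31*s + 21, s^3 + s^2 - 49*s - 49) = s^2 + 8*s + 7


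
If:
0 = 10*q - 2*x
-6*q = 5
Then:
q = -5/6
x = -25/6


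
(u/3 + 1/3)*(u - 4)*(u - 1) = u^3/3 - 4*u^2/3 - u/3 + 4/3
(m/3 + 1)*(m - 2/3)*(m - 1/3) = m^3/3 + 2*m^2/3 - 25*m/27 + 2/9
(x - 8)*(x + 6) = x^2 - 2*x - 48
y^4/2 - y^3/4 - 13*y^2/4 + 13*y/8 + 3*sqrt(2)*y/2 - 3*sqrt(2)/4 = (y/2 + sqrt(2))*(y - 1/2)*(y - 3*sqrt(2)/2)*(y - sqrt(2)/2)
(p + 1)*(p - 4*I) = p^2 + p - 4*I*p - 4*I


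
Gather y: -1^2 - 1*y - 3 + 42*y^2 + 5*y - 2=42*y^2 + 4*y - 6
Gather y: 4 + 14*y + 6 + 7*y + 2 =21*y + 12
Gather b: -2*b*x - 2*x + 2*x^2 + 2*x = -2*b*x + 2*x^2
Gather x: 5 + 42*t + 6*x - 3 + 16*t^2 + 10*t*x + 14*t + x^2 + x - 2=16*t^2 + 56*t + x^2 + x*(10*t + 7)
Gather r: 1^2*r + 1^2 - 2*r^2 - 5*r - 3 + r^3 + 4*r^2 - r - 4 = r^3 + 2*r^2 - 5*r - 6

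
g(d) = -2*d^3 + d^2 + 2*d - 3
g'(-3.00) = -58.00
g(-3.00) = 54.00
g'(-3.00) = -58.00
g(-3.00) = 54.00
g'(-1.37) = -12.00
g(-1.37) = 1.28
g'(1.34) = -6.09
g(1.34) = -3.34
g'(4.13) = -92.08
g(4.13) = -118.57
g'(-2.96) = -56.49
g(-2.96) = 51.71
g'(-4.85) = -148.84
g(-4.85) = 238.99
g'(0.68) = 0.59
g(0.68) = -1.81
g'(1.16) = -3.75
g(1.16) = -2.46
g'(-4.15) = -109.64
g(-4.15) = 148.87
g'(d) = -6*d^2 + 2*d + 2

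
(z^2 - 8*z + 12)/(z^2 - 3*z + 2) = (z - 6)/(z - 1)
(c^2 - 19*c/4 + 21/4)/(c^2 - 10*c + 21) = (c - 7/4)/(c - 7)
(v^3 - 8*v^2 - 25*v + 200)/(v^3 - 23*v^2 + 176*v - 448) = (v^2 - 25)/(v^2 - 15*v + 56)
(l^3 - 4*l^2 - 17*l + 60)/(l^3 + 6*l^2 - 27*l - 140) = (l - 3)/(l + 7)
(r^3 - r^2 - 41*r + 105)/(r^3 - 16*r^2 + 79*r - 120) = (r + 7)/(r - 8)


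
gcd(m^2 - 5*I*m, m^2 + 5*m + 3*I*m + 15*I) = 1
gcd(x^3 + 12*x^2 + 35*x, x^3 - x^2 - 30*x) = x^2 + 5*x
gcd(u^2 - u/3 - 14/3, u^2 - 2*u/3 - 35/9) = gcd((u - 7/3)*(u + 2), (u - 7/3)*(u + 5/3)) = u - 7/3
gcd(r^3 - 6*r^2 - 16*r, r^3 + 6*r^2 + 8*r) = r^2 + 2*r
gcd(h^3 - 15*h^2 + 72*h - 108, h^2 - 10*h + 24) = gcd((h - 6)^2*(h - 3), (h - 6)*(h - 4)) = h - 6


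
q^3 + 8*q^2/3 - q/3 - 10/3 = (q - 1)*(q + 5/3)*(q + 2)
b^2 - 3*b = b*(b - 3)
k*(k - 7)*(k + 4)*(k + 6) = k^4 + 3*k^3 - 46*k^2 - 168*k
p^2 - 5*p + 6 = (p - 3)*(p - 2)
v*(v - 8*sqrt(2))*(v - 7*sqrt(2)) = v^3 - 15*sqrt(2)*v^2 + 112*v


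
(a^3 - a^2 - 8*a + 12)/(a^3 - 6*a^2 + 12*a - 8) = (a + 3)/(a - 2)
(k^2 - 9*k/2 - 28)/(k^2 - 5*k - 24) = (k + 7/2)/(k + 3)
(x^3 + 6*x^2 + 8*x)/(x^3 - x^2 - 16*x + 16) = x*(x + 2)/(x^2 - 5*x + 4)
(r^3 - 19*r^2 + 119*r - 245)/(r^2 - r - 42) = (r^2 - 12*r + 35)/(r + 6)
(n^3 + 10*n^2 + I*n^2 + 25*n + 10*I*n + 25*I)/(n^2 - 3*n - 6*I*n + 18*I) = (n^3 + n^2*(10 + I) + n*(25 + 10*I) + 25*I)/(n^2 + n*(-3 - 6*I) + 18*I)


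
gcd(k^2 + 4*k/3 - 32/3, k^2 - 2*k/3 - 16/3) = k - 8/3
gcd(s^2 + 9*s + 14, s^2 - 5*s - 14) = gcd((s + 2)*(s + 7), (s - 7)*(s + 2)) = s + 2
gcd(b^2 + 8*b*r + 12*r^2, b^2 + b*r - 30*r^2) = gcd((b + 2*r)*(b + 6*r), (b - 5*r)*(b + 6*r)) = b + 6*r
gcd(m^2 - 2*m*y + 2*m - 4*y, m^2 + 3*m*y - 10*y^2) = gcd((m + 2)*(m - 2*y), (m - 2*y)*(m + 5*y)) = -m + 2*y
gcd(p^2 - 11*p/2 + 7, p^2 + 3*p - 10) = p - 2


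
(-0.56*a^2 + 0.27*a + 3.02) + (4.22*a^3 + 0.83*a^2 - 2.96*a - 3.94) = 4.22*a^3 + 0.27*a^2 - 2.69*a - 0.92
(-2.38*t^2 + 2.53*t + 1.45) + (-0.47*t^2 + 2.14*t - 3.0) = -2.85*t^2 + 4.67*t - 1.55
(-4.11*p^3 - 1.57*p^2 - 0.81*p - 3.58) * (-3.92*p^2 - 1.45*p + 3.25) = 16.1112*p^5 + 12.1139*p^4 - 7.9058*p^3 + 10.1056*p^2 + 2.5585*p - 11.635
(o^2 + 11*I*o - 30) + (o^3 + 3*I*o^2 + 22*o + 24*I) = o^3 + o^2 + 3*I*o^2 + 22*o + 11*I*o - 30 + 24*I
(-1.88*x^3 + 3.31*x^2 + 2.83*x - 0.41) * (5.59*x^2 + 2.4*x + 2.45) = -10.5092*x^5 + 13.9909*x^4 + 19.1577*x^3 + 12.6096*x^2 + 5.9495*x - 1.0045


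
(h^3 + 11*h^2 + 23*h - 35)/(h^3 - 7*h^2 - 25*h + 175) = (h^2 + 6*h - 7)/(h^2 - 12*h + 35)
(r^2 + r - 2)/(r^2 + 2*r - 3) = (r + 2)/(r + 3)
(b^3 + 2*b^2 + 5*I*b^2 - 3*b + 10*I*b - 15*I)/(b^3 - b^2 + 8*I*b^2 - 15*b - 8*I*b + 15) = (b + 3)/(b + 3*I)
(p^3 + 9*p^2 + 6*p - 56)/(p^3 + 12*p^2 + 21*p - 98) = (p + 4)/(p + 7)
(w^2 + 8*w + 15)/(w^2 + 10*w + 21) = (w + 5)/(w + 7)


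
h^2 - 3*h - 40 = (h - 8)*(h + 5)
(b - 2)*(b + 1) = b^2 - b - 2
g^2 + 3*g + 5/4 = (g + 1/2)*(g + 5/2)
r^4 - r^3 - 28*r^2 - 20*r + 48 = (r - 6)*(r - 1)*(r + 2)*(r + 4)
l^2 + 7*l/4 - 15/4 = (l - 5/4)*(l + 3)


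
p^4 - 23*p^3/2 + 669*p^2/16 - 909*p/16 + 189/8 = (p - 6)*(p - 3)*(p - 7/4)*(p - 3/4)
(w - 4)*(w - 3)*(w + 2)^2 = w^4 - 3*w^3 - 12*w^2 + 20*w + 48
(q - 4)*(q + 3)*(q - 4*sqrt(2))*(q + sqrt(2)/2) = q^4 - 7*sqrt(2)*q^3/2 - q^3 - 16*q^2 + 7*sqrt(2)*q^2/2 + 4*q + 42*sqrt(2)*q + 48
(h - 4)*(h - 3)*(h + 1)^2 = h^4 - 5*h^3 - h^2 + 17*h + 12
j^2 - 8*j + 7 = (j - 7)*(j - 1)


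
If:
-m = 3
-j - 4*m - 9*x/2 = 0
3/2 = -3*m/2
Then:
No Solution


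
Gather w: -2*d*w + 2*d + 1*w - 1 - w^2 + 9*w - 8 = 2*d - w^2 + w*(10 - 2*d) - 9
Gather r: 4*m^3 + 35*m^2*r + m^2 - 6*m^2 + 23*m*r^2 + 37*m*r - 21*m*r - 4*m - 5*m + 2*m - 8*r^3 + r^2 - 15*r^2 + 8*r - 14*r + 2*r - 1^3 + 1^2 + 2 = 4*m^3 - 5*m^2 - 7*m - 8*r^3 + r^2*(23*m - 14) + r*(35*m^2 + 16*m - 4) + 2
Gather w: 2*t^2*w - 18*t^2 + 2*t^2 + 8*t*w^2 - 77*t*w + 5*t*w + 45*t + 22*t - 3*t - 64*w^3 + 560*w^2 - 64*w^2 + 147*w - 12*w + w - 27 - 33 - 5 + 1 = -16*t^2 + 64*t - 64*w^3 + w^2*(8*t + 496) + w*(2*t^2 - 72*t + 136) - 64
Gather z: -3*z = -3*z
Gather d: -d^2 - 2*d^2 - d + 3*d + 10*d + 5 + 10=-3*d^2 + 12*d + 15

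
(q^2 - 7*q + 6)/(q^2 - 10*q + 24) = (q - 1)/(q - 4)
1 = 1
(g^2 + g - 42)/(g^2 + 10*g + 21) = (g - 6)/(g + 3)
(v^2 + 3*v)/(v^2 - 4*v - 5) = v*(v + 3)/(v^2 - 4*v - 5)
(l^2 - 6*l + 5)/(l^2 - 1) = (l - 5)/(l + 1)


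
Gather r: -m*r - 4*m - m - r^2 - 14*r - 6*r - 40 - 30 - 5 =-5*m - r^2 + r*(-m - 20) - 75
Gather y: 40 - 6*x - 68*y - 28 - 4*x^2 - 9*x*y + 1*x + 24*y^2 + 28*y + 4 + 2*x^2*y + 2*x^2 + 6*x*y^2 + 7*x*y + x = -2*x^2 - 4*x + y^2*(6*x + 24) + y*(2*x^2 - 2*x - 40) + 16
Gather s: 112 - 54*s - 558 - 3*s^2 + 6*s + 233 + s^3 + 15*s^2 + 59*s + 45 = s^3 + 12*s^2 + 11*s - 168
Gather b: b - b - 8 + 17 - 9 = 0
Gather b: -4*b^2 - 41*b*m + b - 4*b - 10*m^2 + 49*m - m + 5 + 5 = -4*b^2 + b*(-41*m - 3) - 10*m^2 + 48*m + 10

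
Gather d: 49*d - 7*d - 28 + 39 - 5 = 42*d + 6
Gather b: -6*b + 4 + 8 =12 - 6*b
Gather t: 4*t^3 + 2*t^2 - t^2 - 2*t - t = 4*t^3 + t^2 - 3*t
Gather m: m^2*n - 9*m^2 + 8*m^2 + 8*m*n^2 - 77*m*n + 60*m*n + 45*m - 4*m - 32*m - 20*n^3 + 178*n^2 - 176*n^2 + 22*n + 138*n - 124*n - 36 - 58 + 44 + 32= m^2*(n - 1) + m*(8*n^2 - 17*n + 9) - 20*n^3 + 2*n^2 + 36*n - 18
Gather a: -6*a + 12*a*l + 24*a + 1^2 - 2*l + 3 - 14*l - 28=a*(12*l + 18) - 16*l - 24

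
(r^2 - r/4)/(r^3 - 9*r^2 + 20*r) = (r - 1/4)/(r^2 - 9*r + 20)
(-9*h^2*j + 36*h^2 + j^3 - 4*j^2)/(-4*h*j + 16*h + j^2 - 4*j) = (9*h^2 - j^2)/(4*h - j)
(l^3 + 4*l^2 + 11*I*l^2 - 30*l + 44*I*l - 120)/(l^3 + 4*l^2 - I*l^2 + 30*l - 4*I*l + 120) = (l + 6*I)/(l - 6*I)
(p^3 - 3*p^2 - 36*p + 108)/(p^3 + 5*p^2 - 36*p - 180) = (p - 3)/(p + 5)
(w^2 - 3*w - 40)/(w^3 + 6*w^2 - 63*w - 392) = (w + 5)/(w^2 + 14*w + 49)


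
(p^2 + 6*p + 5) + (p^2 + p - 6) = 2*p^2 + 7*p - 1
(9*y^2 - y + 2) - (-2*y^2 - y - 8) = 11*y^2 + 10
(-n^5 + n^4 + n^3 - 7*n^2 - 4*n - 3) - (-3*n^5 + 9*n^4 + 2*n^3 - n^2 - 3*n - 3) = 2*n^5 - 8*n^4 - n^3 - 6*n^2 - n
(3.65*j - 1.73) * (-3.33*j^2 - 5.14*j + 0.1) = -12.1545*j^3 - 13.0001*j^2 + 9.2572*j - 0.173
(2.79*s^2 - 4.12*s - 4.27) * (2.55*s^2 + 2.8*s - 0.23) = 7.1145*s^4 - 2.694*s^3 - 23.0662*s^2 - 11.0084*s + 0.9821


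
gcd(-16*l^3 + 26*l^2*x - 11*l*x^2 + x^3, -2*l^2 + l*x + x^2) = -l + x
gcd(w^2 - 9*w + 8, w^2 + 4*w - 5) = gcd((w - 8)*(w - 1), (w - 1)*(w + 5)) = w - 1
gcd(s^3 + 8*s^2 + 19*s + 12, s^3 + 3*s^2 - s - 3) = s^2 + 4*s + 3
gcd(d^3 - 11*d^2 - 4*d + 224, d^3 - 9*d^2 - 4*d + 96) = d - 8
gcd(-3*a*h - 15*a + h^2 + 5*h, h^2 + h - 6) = 1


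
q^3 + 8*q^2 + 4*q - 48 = (q - 2)*(q + 4)*(q + 6)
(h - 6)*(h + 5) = h^2 - h - 30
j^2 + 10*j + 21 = (j + 3)*(j + 7)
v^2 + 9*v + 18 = (v + 3)*(v + 6)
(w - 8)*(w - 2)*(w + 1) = w^3 - 9*w^2 + 6*w + 16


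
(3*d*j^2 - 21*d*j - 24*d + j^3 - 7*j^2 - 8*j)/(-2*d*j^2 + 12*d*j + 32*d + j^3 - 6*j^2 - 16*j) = (-3*d*j - 3*d - j^2 - j)/(2*d*j + 4*d - j^2 - 2*j)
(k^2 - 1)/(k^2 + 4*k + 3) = (k - 1)/(k + 3)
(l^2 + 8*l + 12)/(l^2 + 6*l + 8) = (l + 6)/(l + 4)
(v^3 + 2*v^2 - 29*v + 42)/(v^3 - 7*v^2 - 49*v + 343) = (v^2 - 5*v + 6)/(v^2 - 14*v + 49)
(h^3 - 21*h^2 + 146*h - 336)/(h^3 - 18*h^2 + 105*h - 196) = (h^2 - 14*h + 48)/(h^2 - 11*h + 28)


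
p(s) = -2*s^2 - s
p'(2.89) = -12.56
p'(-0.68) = 1.72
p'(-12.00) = 47.00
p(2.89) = -19.59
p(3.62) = -29.83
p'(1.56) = -7.24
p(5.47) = -65.31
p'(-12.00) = 47.00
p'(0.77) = -4.08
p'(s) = -4*s - 1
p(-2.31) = -8.36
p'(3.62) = -15.48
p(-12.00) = -276.00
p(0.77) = -1.96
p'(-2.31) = 8.24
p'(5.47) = -22.88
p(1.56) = -6.43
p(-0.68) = -0.24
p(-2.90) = -13.92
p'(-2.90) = 10.60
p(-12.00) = -276.00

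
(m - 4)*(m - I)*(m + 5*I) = m^3 - 4*m^2 + 4*I*m^2 + 5*m - 16*I*m - 20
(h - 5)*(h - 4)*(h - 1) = h^3 - 10*h^2 + 29*h - 20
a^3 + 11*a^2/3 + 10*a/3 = a*(a + 5/3)*(a + 2)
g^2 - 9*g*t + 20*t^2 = (g - 5*t)*(g - 4*t)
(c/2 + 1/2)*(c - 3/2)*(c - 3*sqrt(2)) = c^3/2 - 3*sqrt(2)*c^2/2 - c^2/4 - 3*c/4 + 3*sqrt(2)*c/4 + 9*sqrt(2)/4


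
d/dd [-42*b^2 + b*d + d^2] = b + 2*d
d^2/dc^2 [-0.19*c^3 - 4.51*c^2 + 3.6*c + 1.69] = -1.14*c - 9.02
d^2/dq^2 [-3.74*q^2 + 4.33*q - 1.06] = -7.48000000000000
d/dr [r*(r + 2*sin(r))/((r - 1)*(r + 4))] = (-r*(r - 1)*(r + 2*sin(r)) - r*(r + 4)*(r + 2*sin(r)) + 2*(r - 1)*(r + 4)*(r*cos(r) + r + sin(r)))/((r - 1)^2*(r + 4)^2)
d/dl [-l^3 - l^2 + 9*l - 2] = -3*l^2 - 2*l + 9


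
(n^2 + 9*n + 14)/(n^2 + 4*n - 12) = (n^2 + 9*n + 14)/(n^2 + 4*n - 12)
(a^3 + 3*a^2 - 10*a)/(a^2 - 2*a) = a + 5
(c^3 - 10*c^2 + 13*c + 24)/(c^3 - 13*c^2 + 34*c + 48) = (c - 3)/(c - 6)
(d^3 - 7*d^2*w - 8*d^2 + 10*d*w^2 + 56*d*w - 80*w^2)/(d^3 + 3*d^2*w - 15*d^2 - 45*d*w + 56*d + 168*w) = (d^2 - 7*d*w + 10*w^2)/(d^2 + 3*d*w - 7*d - 21*w)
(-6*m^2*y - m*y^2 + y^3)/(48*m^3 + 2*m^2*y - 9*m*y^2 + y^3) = y/(-8*m + y)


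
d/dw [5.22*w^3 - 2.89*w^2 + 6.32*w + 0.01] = 15.66*w^2 - 5.78*w + 6.32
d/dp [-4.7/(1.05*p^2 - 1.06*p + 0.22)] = (9.87*p - 4.982)/(1.05*p^2 - 1.06*p + 0.22)^2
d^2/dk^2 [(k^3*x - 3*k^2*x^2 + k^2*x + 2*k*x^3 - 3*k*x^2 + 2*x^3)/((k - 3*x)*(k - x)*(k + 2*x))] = 2*x*(k^3*x - k^3 - 18*k^2*x^2 + 6*k^2*x + 36*k*x^3 - 24*k*x^2 - 48*x^4 + 20*x^3)/(-k^6 + 3*k^5*x + 15*k^4*x^2 - 35*k^3*x^3 - 90*k^2*x^4 + 108*k*x^5 + 216*x^6)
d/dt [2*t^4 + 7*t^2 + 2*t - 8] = 8*t^3 + 14*t + 2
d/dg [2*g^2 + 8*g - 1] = 4*g + 8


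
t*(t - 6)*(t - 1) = t^3 - 7*t^2 + 6*t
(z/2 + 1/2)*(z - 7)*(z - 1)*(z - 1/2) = z^4/2 - 15*z^3/4 + 5*z^2/4 + 15*z/4 - 7/4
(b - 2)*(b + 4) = b^2 + 2*b - 8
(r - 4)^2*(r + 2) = r^3 - 6*r^2 + 32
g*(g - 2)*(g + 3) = g^3 + g^2 - 6*g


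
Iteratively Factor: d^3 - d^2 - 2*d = (d - 2)*(d^2 + d) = d*(d - 2)*(d + 1)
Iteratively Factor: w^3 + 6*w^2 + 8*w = (w)*(w^2 + 6*w + 8) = w*(w + 2)*(w + 4)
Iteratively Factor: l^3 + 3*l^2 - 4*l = (l)*(l^2 + 3*l - 4) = l*(l - 1)*(l + 4)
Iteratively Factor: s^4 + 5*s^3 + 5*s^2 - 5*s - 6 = (s - 1)*(s^3 + 6*s^2 + 11*s + 6) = (s - 1)*(s + 3)*(s^2 + 3*s + 2) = (s - 1)*(s + 1)*(s + 3)*(s + 2)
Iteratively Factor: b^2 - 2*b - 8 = (b + 2)*(b - 4)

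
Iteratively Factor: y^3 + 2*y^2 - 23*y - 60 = (y - 5)*(y^2 + 7*y + 12) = (y - 5)*(y + 3)*(y + 4)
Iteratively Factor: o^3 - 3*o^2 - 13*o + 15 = (o - 5)*(o^2 + 2*o - 3) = (o - 5)*(o - 1)*(o + 3)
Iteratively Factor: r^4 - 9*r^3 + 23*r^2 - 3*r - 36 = (r - 4)*(r^3 - 5*r^2 + 3*r + 9) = (r - 4)*(r - 3)*(r^2 - 2*r - 3) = (r - 4)*(r - 3)^2*(r + 1)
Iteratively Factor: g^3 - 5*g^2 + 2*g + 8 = (g - 4)*(g^2 - g - 2) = (g - 4)*(g - 2)*(g + 1)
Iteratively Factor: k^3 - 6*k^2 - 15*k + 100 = (k - 5)*(k^2 - k - 20) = (k - 5)*(k + 4)*(k - 5)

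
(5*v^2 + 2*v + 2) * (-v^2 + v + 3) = -5*v^4 + 3*v^3 + 15*v^2 + 8*v + 6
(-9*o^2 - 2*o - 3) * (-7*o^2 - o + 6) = 63*o^4 + 23*o^3 - 31*o^2 - 9*o - 18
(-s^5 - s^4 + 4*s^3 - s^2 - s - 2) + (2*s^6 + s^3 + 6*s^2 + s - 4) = 2*s^6 - s^5 - s^4 + 5*s^3 + 5*s^2 - 6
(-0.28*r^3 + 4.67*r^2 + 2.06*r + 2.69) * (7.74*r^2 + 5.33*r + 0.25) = -2.1672*r^5 + 34.6534*r^4 + 40.7655*r^3 + 32.9679*r^2 + 14.8527*r + 0.6725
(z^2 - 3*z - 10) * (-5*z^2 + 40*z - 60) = -5*z^4 + 55*z^3 - 130*z^2 - 220*z + 600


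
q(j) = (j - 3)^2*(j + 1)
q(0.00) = 9.00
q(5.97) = 61.48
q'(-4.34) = 102.91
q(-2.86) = -63.87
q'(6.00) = 51.00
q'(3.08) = 0.66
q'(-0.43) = 7.85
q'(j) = (j - 3)^2 + (j + 1)*(2*j - 6)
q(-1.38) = -7.29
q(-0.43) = 6.71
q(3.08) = 0.03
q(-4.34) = -179.94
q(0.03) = 9.09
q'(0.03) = 2.70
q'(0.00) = 3.00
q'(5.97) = 50.22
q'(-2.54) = 47.75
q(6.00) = 63.00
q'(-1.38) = 22.51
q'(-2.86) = 56.14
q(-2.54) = -47.27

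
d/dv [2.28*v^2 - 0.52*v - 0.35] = 4.56*v - 0.52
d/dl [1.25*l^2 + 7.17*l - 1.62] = 2.5*l + 7.17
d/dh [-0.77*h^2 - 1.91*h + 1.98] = -1.54*h - 1.91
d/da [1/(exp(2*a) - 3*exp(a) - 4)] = (3 - 2*exp(a))*exp(a)/(-exp(2*a) + 3*exp(a) + 4)^2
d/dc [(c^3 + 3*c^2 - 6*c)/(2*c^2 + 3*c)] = (2*c^2 + 6*c + 21)/(4*c^2 + 12*c + 9)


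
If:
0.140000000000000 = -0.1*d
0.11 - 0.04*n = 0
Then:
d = -1.40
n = 2.75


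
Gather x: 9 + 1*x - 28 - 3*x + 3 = -2*x - 16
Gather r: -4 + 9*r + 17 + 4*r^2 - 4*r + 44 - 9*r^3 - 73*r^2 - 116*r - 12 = -9*r^3 - 69*r^2 - 111*r + 45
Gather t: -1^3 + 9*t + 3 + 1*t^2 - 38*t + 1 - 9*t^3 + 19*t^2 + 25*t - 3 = -9*t^3 + 20*t^2 - 4*t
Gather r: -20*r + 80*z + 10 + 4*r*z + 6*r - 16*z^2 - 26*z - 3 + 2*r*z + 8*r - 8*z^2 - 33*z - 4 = r*(6*z - 6) - 24*z^2 + 21*z + 3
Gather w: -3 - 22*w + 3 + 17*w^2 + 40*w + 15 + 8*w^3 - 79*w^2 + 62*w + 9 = 8*w^3 - 62*w^2 + 80*w + 24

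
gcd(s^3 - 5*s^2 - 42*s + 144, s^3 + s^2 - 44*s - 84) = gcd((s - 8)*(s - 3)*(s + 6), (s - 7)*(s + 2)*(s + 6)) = s + 6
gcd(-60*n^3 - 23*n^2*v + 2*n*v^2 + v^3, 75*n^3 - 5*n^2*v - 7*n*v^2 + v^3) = -15*n^2 - 2*n*v + v^2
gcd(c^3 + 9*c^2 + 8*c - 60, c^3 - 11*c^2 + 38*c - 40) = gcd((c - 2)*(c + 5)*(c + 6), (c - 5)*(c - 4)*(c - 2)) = c - 2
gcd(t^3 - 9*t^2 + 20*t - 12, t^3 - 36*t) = t - 6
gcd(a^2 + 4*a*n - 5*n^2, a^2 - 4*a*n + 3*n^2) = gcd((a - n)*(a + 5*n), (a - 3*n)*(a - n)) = a - n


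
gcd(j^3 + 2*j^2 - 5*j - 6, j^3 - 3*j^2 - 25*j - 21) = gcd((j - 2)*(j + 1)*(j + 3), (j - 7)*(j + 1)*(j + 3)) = j^2 + 4*j + 3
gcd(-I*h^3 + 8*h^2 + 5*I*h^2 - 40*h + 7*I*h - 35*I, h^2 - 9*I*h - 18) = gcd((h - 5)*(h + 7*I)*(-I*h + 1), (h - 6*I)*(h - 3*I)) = 1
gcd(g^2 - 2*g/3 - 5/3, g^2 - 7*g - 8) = g + 1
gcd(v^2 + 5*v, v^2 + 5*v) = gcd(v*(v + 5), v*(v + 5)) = v^2 + 5*v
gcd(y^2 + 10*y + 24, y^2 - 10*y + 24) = 1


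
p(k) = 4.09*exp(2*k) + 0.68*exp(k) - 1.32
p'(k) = 8.18*exp(2*k) + 0.68*exp(k) = (8.18*exp(k) + 0.68)*exp(k)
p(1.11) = 38.40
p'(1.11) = 77.38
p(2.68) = 878.64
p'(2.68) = 1750.01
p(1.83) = 161.86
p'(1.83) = 322.12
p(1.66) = 115.39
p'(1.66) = 229.84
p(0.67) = 15.63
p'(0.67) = 32.57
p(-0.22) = 1.86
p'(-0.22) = 5.81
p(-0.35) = 1.19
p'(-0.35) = 4.54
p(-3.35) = -1.29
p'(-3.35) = 0.03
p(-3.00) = -1.28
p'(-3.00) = 0.05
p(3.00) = 1662.36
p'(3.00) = 3313.71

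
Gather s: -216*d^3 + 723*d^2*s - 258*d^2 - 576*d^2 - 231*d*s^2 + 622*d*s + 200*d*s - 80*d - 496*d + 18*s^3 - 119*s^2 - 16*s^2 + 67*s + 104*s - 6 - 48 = -216*d^3 - 834*d^2 - 576*d + 18*s^3 + s^2*(-231*d - 135) + s*(723*d^2 + 822*d + 171) - 54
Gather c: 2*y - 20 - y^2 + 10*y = -y^2 + 12*y - 20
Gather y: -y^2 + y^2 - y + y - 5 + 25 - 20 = 0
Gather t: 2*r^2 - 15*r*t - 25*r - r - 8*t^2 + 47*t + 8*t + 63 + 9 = 2*r^2 - 26*r - 8*t^2 + t*(55 - 15*r) + 72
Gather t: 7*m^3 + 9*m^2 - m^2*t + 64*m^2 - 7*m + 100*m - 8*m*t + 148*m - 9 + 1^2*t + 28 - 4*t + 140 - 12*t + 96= 7*m^3 + 73*m^2 + 241*m + t*(-m^2 - 8*m - 15) + 255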